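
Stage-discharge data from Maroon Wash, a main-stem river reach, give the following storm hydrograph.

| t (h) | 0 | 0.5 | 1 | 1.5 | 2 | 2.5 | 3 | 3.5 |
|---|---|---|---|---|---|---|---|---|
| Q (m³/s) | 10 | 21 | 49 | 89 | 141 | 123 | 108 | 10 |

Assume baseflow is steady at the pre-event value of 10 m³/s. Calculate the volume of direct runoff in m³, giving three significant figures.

V ≈ 8.48 × 10^5 m³

Direct-runoff ordinates (Q − Q_b): 0.0, 11.0, 39.0, 79.0, 131.0, 113.0, 98.0, 0.0 m³/s.
ΣQ_DR = 471.0 m³/s.
With Δt = 0.5 h = 1800 s, V = ΣQ_DR · Δt = 471.0 × 1800 = 8.48 × 10^5 m³.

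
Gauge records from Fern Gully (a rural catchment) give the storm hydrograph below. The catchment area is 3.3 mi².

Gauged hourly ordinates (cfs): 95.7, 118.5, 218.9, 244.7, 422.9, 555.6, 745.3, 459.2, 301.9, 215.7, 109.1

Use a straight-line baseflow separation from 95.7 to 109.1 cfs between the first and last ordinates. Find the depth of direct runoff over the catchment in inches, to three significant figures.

d ≈ 1.11 in

Direct runoff: 0.00, 21.46, 120.52, 144.98, 321.84, 453.20, 641.56, 354.12, 195.48, 107.94, 0.00 cfs; ΣQ_DR = 2361 cfs.
V = ΣQ_DR · Δt = 2361 × 3600 s = 8.500 × 10^6 ft³.
Over A = 3.3 mi², depth = V / A = 1.11 in.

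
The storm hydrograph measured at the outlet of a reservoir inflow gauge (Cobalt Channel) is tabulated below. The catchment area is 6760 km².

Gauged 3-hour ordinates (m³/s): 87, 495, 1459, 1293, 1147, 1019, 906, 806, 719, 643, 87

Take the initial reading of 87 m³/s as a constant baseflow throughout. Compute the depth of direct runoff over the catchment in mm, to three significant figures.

d ≈ 12.3 mm

Direct runoff: 0.0, 408.0, 1372.0, 1206.0, 1060.0, 932.0, 819.0, 719.0, 632.0, 556.0, 0.0 m³/s; ΣQ_DR = 7704 m³/s.
V = ΣQ_DR · Δt = 7704 × 10800 s = 8.320 × 10^7 m³.
Over A = 6760 km², depth = V / A = 12.3 mm.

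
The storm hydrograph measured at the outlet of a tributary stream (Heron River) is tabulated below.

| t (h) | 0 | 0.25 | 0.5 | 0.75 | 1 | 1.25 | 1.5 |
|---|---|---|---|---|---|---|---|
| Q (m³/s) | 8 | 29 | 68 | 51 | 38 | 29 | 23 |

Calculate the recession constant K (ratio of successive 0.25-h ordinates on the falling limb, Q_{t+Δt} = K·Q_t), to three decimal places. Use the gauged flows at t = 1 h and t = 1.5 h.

Using the recession-limb readings at t = 1 h and t = 1.5 h: Q falls from 38 to 23 m³/s over 2 intervals.
K = (Q₂/Q₁)^(1/2) = (23/38)^(1/2) = 0.778.

K ≈ 0.778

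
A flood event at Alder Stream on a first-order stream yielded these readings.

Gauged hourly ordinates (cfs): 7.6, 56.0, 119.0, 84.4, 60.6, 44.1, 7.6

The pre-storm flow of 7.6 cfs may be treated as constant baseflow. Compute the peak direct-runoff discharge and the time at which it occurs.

Q_p = 111.4 cfs at t = 2 h

Subtracting baseflow gives direct-runoff ordinates: 0.0, 48.4, 111.4, 76.8, 53.0, 36.5, 0.0 cfs.
The maximum is 111.4 cfs, occurring at the reading for t = 2 h.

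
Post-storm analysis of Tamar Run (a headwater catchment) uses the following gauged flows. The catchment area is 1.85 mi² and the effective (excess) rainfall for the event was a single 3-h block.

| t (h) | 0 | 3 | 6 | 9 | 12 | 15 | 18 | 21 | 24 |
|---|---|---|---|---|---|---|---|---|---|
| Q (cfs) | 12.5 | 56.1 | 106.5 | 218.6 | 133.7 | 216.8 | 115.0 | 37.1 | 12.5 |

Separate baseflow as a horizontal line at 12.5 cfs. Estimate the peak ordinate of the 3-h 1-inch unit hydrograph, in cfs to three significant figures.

U_p ≈ 103 cfs

Direct runoff: 0.0, 43.6, 94.0, 206.1, 121.2, 204.3, 102.5, 24.6, 0.0 cfs; ΣQ_DR = 796.3 cfs, peak = 206.1 cfs.
Runoff depth d = ΣQ_DR·Δt / A = 796.3 × 10800 / (1.85 mi²) = 2.001 in.
The 1-inch UH is the DRH scaled by (1 in)/d, so U_p = 206.1 × 1/2.001 = 103 cfs.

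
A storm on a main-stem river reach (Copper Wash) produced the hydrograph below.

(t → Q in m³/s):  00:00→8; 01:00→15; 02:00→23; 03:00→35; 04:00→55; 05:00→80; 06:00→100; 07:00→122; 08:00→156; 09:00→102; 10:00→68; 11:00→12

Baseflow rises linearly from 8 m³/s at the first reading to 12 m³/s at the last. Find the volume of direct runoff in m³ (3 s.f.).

Direct-runoff ordinates (Q − Q_b): 0.00, 6.64, 14.27, 25.91, 45.55, 70.18, 89.82, 111.45, 145.09, 90.73, 56.36, 0.00 m³/s.
ΣQ_DR = 656.0 m³/s.
With Δt = 1 h = 3600 s, V = ΣQ_DR · Δt = 656.0 × 3600 = 2.36 × 10^6 m³.

V ≈ 2.36 × 10^6 m³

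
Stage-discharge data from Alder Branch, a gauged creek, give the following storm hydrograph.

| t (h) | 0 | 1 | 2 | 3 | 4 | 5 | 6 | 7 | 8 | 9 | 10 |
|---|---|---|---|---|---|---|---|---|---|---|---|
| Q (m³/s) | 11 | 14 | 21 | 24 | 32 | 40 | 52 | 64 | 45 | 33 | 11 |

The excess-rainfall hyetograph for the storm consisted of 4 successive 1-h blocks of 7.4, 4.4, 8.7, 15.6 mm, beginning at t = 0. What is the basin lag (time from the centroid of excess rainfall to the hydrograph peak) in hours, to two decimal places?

Centroid of excess rainfall: t_c = Σ P_i·t̄_i / ΣP_i = 2.4003 h (block centres at 0.5, 1.5, 2.5, 3.5 h).
Hydrograph peak occurs at t = 7 h, so basin lag t_L = 7 − 2.4003 = 4.60 h.

t_L ≈ 4.60 h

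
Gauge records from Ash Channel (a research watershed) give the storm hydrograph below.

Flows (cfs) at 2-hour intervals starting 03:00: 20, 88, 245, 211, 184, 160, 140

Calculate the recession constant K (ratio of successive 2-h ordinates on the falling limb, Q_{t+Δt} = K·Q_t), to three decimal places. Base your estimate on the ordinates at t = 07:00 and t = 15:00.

K ≈ 0.869

Using the recession-limb readings at t = 07:00 and t = 15:00: Q falls from 245 to 140 cfs over 4 intervals.
K = (Q₂/Q₁)^(1/4) = (140/245)^(1/4) = 0.869.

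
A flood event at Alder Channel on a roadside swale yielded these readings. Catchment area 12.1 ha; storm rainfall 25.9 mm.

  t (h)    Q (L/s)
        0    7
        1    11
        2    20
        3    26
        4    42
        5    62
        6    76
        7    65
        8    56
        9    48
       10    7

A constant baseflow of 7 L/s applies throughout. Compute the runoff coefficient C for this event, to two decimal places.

C ≈ 0.39

ΣQ_DR = 343.0 L/s; V = ΣQ_DR·Δt = 1.235 × 10^6 L.
Runoff depth d = V / A = 10.20 mm.
C = d / P = 10.20 / 25.9 = 0.39.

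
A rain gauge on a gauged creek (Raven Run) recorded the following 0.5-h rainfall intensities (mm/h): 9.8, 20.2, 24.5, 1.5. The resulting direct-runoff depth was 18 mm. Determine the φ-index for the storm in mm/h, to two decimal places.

φ ≈ 6.17 mm/h

Only the 3 blocks with intensity above φ contribute runoff: 9.8, 20.2, 24.5 mm/h.
Σ(I−φ)·Δt = d  ⇒  (9.8+20.2+24.5 − 3φ)·0.5 = 18
φ = (54.50 − 18/0.5) / 3 = 6.17 mm/h.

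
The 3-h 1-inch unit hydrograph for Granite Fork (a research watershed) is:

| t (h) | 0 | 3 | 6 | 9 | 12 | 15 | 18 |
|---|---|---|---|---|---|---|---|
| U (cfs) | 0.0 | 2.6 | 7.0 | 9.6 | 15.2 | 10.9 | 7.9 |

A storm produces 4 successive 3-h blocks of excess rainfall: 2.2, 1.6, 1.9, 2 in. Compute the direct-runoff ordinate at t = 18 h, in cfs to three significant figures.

Q ≈ 82.9 cfs

By discrete convolution, Q_j = Σ (P_i / 1 in) · U_{j−i}.
At t = 18 h (j=6): Q = (2.2/1)·7.9 + (1.6/1)·10.9 + (1.9/1)·15.2 + (2/1)·9.6 = 82.9 cfs.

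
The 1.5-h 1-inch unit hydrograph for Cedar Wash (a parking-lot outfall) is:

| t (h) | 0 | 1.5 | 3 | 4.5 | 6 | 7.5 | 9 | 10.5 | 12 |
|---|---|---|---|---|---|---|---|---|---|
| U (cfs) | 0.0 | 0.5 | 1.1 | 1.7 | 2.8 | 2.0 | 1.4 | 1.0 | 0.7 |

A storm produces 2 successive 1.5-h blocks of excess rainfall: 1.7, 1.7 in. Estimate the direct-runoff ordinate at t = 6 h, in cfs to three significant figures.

Q ≈ 7.65 cfs

By discrete convolution, Q_j = Σ (P_i / 1 in) · U_{j−i}.
At t = 6 h (j=4): Q = (1.7/1)·2.8 + (1.7/1)·1.7 = 7.65 cfs.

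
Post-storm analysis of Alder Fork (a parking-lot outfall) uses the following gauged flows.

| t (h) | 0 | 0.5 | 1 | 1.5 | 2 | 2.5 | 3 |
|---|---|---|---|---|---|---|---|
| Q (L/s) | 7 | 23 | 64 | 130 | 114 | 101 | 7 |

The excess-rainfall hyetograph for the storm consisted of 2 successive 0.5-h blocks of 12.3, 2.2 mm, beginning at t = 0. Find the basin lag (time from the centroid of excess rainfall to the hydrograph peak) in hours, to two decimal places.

t_L ≈ 1.17 h

Centroid of excess rainfall: t_c = Σ P_i·t̄_i / ΣP_i = 0.3259 h (block centres at 0.25, 0.75 h).
Hydrograph peak occurs at t = 1.5 h, so basin lag t_L = 1.5 − 0.3259 = 1.17 h.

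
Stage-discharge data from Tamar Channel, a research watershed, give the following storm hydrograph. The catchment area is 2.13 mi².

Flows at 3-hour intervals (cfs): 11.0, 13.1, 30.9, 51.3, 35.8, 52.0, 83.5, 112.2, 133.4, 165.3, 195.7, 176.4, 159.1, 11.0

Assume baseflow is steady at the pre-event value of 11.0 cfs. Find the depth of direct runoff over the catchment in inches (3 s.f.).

d ≈ 2.35 in

Direct runoff: 0.0, 2.1, 19.9, 40.3, 24.8, 41.0, 72.5, 101.2, 122.4, 154.3, 184.7, 165.4, 148.1, 0.0 cfs; ΣQ_DR = 1077 cfs.
V = ΣQ_DR · Δt = 1077 × 10800 s = 1.163 × 10^7 ft³.
Over A = 2.13 mi², depth = V / A = 2.35 in.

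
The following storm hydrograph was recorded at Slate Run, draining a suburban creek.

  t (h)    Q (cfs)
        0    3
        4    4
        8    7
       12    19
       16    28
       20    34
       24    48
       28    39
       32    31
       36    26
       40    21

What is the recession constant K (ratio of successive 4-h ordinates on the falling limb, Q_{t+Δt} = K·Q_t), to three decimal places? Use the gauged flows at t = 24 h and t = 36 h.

Using the recession-limb readings at t = 24 h and t = 36 h: Q falls from 48 to 26 cfs over 3 intervals.
K = (Q₂/Q₁)^(1/3) = (26/48)^(1/3) = 0.815.

K ≈ 0.815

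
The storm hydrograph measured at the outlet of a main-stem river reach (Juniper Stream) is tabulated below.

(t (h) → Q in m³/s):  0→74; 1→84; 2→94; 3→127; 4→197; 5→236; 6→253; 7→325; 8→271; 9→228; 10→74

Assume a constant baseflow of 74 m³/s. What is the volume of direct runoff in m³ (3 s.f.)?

V ≈ 4.14 × 10^6 m³

Direct-runoff ordinates (Q − Q_b): 0.0, 10.0, 20.0, 53.0, 123.0, 162.0, 179.0, 251.0, 197.0, 154.0, 0.0 m³/s.
ΣQ_DR = 1149 m³/s.
With Δt = 1 h = 3600 s, V = ΣQ_DR · Δt = 1149 × 3600 = 4.14 × 10^6 m³.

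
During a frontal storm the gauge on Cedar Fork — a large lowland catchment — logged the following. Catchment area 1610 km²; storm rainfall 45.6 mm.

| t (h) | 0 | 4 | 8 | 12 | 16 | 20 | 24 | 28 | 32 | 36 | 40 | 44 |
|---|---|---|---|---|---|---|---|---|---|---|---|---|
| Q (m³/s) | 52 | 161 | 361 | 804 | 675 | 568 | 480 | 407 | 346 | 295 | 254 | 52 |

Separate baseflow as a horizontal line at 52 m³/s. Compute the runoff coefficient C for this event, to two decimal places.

C ≈ 0.75

ΣQ_DR = 3831 m³/s; V = ΣQ_DR·Δt = 5.517 × 10^7 m³.
Runoff depth d = V / A = 34.26 mm.
C = d / P = 34.26 / 45.6 = 0.75.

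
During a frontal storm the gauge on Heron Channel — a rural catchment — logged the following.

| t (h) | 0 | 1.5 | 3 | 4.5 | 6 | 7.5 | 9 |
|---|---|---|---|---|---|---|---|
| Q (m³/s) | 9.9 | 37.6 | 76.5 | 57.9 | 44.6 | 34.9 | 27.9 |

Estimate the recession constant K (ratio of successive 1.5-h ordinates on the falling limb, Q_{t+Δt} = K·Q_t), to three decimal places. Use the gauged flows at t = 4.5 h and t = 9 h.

K ≈ 0.784

Using the recession-limb readings at t = 4.5 h and t = 9 h: Q falls from 57.9 to 27.9 m³/s over 3 intervals.
K = (Q₂/Q₁)^(1/3) = (27.9/57.9)^(1/3) = 0.784.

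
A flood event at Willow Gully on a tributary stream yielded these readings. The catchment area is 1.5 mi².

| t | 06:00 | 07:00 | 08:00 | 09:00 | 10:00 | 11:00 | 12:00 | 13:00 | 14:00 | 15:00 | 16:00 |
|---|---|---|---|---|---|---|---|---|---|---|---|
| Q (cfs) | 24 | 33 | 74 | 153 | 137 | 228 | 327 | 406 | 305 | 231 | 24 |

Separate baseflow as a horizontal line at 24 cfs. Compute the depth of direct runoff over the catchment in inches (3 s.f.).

d ≈ 1.73 in

Direct runoff: 0.0, 9.0, 50.0, 129.0, 113.0, 204.0, 303.0, 382.0, 281.0, 207.0, 0.0 cfs; ΣQ_DR = 1678 cfs.
V = ΣQ_DR · Δt = 1678 × 3600 s = 6.041 × 10^6 ft³.
Over A = 1.5 mi², depth = V / A = 1.73 in.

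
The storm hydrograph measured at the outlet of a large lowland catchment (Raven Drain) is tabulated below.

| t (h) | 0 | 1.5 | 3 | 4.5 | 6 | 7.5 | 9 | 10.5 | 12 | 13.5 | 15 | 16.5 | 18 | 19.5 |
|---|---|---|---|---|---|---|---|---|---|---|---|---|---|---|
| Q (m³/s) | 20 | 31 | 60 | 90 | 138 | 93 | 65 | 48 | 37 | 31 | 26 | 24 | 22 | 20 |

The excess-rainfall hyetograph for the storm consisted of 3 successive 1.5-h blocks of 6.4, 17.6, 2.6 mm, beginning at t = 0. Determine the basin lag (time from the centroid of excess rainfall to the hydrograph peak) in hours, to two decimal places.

Centroid of excess rainfall: t_c = Σ P_i·t̄_i / ΣP_i = 2.0357 h (block centres at 0.75, 2.25, 3.75 h).
Hydrograph peak occurs at t = 6 h, so basin lag t_L = 6 − 2.0357 = 3.96 h.

t_L ≈ 3.96 h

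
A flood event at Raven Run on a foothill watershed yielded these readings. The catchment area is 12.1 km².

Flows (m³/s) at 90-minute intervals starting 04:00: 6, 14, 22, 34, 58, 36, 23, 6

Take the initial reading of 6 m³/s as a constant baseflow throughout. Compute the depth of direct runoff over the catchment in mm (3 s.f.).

Direct runoff: 0.0, 8.0, 16.0, 28.0, 52.0, 30.0, 17.0, 0.0 m³/s; ΣQ_DR = 151.0 m³/s.
V = ΣQ_DR · Δt = 151.0 × 5400 s = 8.154 × 10^5 m³.
Over A = 12.1 km², depth = V / A = 67.4 mm.

d ≈ 67.4 mm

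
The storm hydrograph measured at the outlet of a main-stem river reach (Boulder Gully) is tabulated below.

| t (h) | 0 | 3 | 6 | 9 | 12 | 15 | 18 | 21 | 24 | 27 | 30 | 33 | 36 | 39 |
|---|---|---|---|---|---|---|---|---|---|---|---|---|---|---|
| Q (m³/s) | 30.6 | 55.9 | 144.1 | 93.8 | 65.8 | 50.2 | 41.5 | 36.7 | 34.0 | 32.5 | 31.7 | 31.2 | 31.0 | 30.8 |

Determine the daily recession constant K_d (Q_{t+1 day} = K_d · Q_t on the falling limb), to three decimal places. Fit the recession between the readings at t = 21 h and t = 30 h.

K_d ≈ 0.677

Between t = 21 h and t = 30 h the flow falls from 36.7 to 31.7 m³/s over 3×3 h = 9 h.
Per-interval ratio K = (31.7/36.7)^(1/3) = 0.9524; K_d = K^(24/3) = 0.677.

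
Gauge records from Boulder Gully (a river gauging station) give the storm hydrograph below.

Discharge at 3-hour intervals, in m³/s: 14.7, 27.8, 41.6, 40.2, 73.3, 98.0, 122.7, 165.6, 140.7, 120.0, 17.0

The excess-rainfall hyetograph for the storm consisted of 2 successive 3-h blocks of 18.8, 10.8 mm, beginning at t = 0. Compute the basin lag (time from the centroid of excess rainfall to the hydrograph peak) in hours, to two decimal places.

Centroid of excess rainfall: t_c = Σ P_i·t̄_i / ΣP_i = 2.5946 h (block centres at 1.5, 4.5 h).
Hydrograph peak occurs at t = 21 h, so basin lag t_L = 21 − 2.5946 = 18.41 h.

t_L ≈ 18.41 h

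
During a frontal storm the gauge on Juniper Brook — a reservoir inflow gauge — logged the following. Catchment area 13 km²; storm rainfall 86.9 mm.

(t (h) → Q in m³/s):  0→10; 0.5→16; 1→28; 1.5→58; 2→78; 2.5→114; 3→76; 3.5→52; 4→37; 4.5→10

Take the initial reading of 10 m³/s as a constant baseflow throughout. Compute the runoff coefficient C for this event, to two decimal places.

C ≈ 0.60

ΣQ_DR = 379.0 m³/s; V = ΣQ_DR·Δt = 6.822 × 10^5 m³.
Runoff depth d = V / A = 52.48 mm.
C = d / P = 52.48 / 86.9 = 0.60.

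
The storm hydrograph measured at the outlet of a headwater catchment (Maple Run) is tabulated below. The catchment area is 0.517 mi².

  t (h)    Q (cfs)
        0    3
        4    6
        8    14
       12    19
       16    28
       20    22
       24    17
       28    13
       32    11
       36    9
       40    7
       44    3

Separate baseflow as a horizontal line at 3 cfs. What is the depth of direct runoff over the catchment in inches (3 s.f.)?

d ≈ 1.39 in

Direct runoff: 0.0, 3.0, 11.0, 16.0, 25.0, 19.0, 14.0, 10.0, 8.0, 6.0, 4.0, 0.0 cfs; ΣQ_DR = 116.0 cfs.
V = ΣQ_DR · Δt = 116.0 × 14400 s = 1.670 × 10^6 ft³.
Over A = 0.517 mi², depth = V / A = 1.39 in.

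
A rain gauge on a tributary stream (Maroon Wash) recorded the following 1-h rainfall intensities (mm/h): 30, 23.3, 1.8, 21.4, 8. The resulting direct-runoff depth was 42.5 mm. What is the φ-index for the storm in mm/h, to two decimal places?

Only the 3 blocks with intensity above φ contribute runoff: 30, 23.3, 21.4 mm/h.
Σ(I−φ)·Δt = d  ⇒  (30+23.3+21.4 − 3φ)·1 = 42.5
φ = (74.70 − 42.5/1) / 3 = 10.73 mm/h.

φ ≈ 10.73 mm/h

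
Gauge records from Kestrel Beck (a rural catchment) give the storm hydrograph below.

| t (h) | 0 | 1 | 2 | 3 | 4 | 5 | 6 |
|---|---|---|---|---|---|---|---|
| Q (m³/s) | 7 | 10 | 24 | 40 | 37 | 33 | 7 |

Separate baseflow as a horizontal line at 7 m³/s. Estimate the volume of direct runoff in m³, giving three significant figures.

V ≈ 3.92 × 10^5 m³

Direct-runoff ordinates (Q − Q_b): 0.0, 3.0, 17.0, 33.0, 30.0, 26.0, 0.0 m³/s.
ΣQ_DR = 109.0 m³/s.
With Δt = 1 h = 3600 s, V = ΣQ_DR · Δt = 109.0 × 3600 = 3.92 × 10^5 m³.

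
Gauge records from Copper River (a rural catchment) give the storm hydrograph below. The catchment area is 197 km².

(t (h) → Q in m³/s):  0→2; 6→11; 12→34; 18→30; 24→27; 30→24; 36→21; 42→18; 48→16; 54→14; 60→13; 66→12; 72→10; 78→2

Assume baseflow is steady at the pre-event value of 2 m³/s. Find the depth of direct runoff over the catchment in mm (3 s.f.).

Direct runoff: 0.0, 9.0, 32.0, 28.0, 25.0, 22.0, 19.0, 16.0, 14.0, 12.0, 11.0, 10.0, 8.0, 0.0 m³/s; ΣQ_DR = 206.0 m³/s.
V = ΣQ_DR · Δt = 206.0 × 21600 s = 4.450 × 10^6 m³.
Over A = 197 km², depth = V / A = 22.6 mm.

d ≈ 22.6 mm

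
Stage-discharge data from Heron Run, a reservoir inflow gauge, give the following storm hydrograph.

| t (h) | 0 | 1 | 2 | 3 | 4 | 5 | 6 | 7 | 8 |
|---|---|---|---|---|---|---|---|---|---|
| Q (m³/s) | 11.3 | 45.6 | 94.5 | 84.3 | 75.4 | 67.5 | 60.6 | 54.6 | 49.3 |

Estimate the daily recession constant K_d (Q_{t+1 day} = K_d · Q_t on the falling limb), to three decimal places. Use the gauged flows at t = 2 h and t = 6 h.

Between t = 2 h and t = 6 h the flow falls from 94.5 to 60.6 m³/s over 4×1 h = 4 h.
Per-interval ratio K = (60.6/94.5)^(1/4) = 0.8949; K_d = K^(24/1) = 0.070.

K_d ≈ 0.070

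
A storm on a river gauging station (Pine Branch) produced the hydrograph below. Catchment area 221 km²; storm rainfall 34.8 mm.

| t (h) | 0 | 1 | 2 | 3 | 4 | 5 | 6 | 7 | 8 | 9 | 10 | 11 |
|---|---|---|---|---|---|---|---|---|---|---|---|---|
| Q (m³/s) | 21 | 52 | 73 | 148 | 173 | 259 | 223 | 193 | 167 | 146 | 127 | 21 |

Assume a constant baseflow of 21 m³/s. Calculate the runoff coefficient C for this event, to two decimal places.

C ≈ 0.63

ΣQ_DR = 1351 m³/s; V = ΣQ_DR·Δt = 4.864 × 10^6 m³.
Runoff depth d = V / A = 22.01 mm.
C = d / P = 22.01 / 34.8 = 0.63.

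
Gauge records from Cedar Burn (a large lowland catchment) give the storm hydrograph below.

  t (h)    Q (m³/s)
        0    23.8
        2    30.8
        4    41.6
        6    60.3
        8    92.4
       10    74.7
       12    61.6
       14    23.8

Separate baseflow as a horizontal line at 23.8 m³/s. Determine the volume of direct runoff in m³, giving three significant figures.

V ≈ 1.57 × 10^6 m³

Direct-runoff ordinates (Q − Q_b): 0.0, 7.0, 17.8, 36.5, 68.6, 50.9, 37.8, 0.0 m³/s.
ΣQ_DR = 218.6 m³/s.
With Δt = 2 h = 7200 s, V = ΣQ_DR · Δt = 218.6 × 7200 = 1.57 × 10^6 m³.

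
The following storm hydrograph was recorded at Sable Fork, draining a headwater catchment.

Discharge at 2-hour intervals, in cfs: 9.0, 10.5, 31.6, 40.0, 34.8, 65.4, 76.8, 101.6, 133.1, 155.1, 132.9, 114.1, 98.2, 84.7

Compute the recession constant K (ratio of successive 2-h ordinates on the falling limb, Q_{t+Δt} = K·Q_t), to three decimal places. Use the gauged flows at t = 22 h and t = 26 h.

Using the recession-limb readings at t = 22 h and t = 26 h: Q falls from 114.1 to 84.7 cfs over 2 intervals.
K = (Q₂/Q₁)^(1/2) = (84.7/114.1)^(1/2) = 0.862.

K ≈ 0.862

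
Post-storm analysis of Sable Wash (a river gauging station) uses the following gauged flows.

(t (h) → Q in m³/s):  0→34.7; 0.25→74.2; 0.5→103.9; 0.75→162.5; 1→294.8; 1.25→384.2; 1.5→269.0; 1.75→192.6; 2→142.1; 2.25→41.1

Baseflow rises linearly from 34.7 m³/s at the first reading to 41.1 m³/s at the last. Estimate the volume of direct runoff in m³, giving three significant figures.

Direct-runoff ordinates (Q − Q_b): 0.00, 38.79, 67.78, 125.67, 257.26, 345.94, 230.03, 152.92, 101.71, 0.00 m³/s.
ΣQ_DR = 1320 m³/s.
With Δt = 0.25 h = 900 s, V = ΣQ_DR · Δt = 1320 × 900 = 1.19 × 10^6 m³.

V ≈ 1.19 × 10^6 m³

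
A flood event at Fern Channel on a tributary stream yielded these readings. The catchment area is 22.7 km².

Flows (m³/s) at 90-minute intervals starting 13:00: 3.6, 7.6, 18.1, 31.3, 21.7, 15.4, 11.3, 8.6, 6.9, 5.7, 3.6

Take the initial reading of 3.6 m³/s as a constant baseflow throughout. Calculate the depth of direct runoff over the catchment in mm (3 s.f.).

Direct runoff: 0.0, 4.0, 14.5, 27.7, 18.1, 11.8, 7.7, 5.0, 3.3, 2.1, 0.0 m³/s; ΣQ_DR = 94.20 m³/s.
V = ΣQ_DR · Δt = 94.20 × 5400 s = 5.087 × 10^5 m³.
Over A = 22.7 km², depth = V / A = 22.4 mm.

d ≈ 22.4 mm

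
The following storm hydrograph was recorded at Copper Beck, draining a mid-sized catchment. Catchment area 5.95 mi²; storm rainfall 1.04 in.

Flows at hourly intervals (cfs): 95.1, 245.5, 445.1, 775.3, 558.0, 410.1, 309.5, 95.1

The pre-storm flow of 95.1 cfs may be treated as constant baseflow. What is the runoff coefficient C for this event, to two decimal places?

C ≈ 0.54

ΣQ_DR = 2173 cfs; V = ΣQ_DR·Δt = 7.822 × 10^6 ft³.
Runoff depth d = V / A = 0.5659 in.
C = d / P = 0.5659 / 1.04 = 0.54.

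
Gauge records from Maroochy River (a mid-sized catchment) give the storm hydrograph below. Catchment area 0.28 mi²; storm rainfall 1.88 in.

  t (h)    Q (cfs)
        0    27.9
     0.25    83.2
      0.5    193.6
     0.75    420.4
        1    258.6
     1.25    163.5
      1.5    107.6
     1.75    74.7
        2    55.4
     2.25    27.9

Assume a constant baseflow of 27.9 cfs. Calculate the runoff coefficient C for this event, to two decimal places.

ΣQ_DR = 1134 cfs; V = ΣQ_DR·Δt = 1.020 × 10^6 ft³.
Runoff depth d = V / A = 1.569 in.
C = d / P = 1.569 / 1.88 = 0.83.

C ≈ 0.83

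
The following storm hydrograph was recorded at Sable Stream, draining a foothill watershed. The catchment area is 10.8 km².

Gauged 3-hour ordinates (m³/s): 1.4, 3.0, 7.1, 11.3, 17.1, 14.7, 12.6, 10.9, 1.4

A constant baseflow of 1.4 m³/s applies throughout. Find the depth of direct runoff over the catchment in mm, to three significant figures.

d ≈ 66.9 mm

Direct runoff: 0.0, 1.6, 5.7, 9.9, 15.7, 13.3, 11.2, 9.5, 0.0 m³/s; ΣQ_DR = 66.90 m³/s.
V = ΣQ_DR · Δt = 66.90 × 10800 s = 7.225 × 10^5 m³.
Over A = 10.8 km², depth = V / A = 66.9 mm.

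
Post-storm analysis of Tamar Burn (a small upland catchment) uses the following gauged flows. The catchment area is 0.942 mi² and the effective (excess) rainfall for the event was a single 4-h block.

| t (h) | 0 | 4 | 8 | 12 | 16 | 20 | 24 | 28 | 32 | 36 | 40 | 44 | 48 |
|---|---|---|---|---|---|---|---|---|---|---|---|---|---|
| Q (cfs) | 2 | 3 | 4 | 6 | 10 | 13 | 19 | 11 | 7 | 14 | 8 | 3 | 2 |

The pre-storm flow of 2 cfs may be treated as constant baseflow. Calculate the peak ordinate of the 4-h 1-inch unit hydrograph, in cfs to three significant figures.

U_p ≈ 34.0 cfs

Direct runoff: 0.0, 1.0, 2.0, 4.0, 8.0, 11.0, 17.0, 9.0, 5.0, 12.0, 6.0, 1.0, 0.0 cfs; ΣQ_DR = 76.00 cfs, peak = 17.0 cfs.
Runoff depth d = ΣQ_DR·Δt / A = 76.00 × 14400 / (0.942 mi²) = 0.5001 in.
The 1-inch UH is the DRH scaled by (1 in)/d, so U_p = 17.0 × 1/0.5001 = 34.0 cfs.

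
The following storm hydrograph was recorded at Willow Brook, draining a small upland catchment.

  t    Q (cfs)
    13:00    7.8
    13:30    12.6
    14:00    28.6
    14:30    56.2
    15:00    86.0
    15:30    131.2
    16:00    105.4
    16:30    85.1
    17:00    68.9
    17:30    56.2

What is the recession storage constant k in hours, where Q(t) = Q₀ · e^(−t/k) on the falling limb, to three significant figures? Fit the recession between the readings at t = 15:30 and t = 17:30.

k ≈ 2.36 h

On the falling limb, Q drops from 131.2 to 56.2 cfs between t = 15:30 and t = 17:30 (Δt = 2 h).
k = −Δt / ln(Q₂/Q₁) = −2 / ln(56.2/131.2) = 2.36 h.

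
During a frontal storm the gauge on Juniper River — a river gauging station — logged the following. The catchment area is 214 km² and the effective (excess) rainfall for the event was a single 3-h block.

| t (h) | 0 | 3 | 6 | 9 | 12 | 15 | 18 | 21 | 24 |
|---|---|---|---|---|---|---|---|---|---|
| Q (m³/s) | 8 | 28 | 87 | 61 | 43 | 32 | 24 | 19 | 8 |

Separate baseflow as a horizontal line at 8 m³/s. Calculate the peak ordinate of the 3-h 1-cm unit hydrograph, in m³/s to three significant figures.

U_p ≈ 65.8 m³/s

Direct runoff: 0.0, 20.0, 79.0, 53.0, 35.0, 24.0, 16.0, 11.0, 0.0 m³/s; ΣQ_DR = 238.0 m³/s, peak = 79.0 m³/s.
Runoff depth d = ΣQ_DR·Δt / A = 238.0 × 10800 / (214 km²) = 12.01 mm.
The 1-cm UH is the DRH scaled by (10 mm)/d, so U_p = 79.0 × 10/12.01 = 65.8 m³/s.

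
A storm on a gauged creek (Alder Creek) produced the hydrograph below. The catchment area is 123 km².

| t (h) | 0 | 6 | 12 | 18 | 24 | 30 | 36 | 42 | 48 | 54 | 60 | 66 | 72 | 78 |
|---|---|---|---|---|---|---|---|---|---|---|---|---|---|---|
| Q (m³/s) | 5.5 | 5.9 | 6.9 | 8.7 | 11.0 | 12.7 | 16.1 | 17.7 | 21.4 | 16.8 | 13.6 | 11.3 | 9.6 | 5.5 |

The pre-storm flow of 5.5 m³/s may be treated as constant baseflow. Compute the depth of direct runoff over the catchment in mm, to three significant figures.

d ≈ 15.0 mm

Direct runoff: 0.0, 0.4, 1.4, 3.2, 5.5, 7.2, 10.6, 12.2, 15.9, 11.3, 8.1, 5.8, 4.1, 0.0 m³/s; ΣQ_DR = 85.70 m³/s.
V = ΣQ_DR · Δt = 85.70 × 21600 s = 1.851 × 10^6 m³.
Over A = 123 km², depth = V / A = 15.0 mm.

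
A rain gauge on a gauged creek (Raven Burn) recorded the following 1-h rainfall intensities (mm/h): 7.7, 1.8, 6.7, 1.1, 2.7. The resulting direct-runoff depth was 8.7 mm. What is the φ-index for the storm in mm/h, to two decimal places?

Only the 2 blocks with intensity above φ contribute runoff: 7.7, 6.7 mm/h.
Σ(I−φ)·Δt = d  ⇒  (7.7+6.7 − 2φ)·1 = 8.7
φ = (14.40 − 8.7/1) / 2 = 2.85 mm/h.

φ ≈ 2.85 mm/h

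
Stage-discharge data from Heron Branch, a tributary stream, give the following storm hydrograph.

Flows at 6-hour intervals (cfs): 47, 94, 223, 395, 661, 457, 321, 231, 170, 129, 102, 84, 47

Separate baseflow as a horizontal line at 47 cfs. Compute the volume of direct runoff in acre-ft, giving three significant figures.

Direct-runoff ordinates (Q − Q_b): 0.0, 47.0, 176.0, 348.0, 614.0, 410.0, 274.0, 184.0, 123.0, 82.0, 55.0, 37.0, 0.0 cfs.
ΣQ_DR = 2350 cfs.
With Δt = 6 h = 21600 s, V = ΣQ_DR · Δt = 2350 × 21600 = 5.08 × 10^7 ft³ = 1170 acre-ft.

V ≈ 1170 acre-ft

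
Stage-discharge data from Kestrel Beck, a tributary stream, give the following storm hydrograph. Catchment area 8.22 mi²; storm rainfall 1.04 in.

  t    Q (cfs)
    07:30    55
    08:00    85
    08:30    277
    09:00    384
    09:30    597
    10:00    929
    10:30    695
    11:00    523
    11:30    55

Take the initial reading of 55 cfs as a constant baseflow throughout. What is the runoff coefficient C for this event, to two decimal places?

ΣQ_DR = 3105 cfs; V = ΣQ_DR·Δt = 5.589 × 10^6 ft³.
Runoff depth d = V / A = 0.2927 in.
C = d / P = 0.2927 / 1.04 = 0.28.

C ≈ 0.28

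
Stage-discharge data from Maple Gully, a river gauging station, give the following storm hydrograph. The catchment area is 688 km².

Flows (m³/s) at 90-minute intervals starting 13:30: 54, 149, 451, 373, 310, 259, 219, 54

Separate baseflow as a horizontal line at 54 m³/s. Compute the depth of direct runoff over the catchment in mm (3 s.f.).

d ≈ 11.3 mm

Direct runoff: 0.0, 95.0, 397.0, 319.0, 256.0, 205.0, 165.0, 0.0 m³/s; ΣQ_DR = 1437 m³/s.
V = ΣQ_DR · Δt = 1437 × 5400 s = 7.760 × 10^6 m³.
Over A = 688 km², depth = V / A = 11.3 mm.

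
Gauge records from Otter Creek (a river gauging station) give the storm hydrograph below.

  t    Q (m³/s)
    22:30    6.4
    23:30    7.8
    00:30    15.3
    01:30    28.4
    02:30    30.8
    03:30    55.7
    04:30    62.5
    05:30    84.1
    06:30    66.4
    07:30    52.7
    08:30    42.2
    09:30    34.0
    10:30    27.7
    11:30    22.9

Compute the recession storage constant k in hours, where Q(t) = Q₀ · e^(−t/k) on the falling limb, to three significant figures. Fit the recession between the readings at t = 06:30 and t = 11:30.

On the falling limb, Q drops from 66.4 to 22.9 m³/s between t = 06:30 and t = 11:30 (Δt = 5 h).
k = −Δt / ln(Q₂/Q₁) = −5 / ln(22.9/66.4) = 4.70 h.

k ≈ 4.70 h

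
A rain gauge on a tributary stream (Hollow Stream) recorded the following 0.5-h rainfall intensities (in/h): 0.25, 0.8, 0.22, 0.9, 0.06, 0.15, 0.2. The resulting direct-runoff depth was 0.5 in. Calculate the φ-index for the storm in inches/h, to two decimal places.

Only the 2 blocks with intensity above φ contribute runoff: 0.8, 0.9 in/h.
Σ(I−φ)·Δt = d  ⇒  (0.8+0.9 − 2φ)·0.5 = 0.5
φ = (1.700 − 0.5/0.5) / 2 = 0.35 in/h.

φ ≈ 0.35 in/h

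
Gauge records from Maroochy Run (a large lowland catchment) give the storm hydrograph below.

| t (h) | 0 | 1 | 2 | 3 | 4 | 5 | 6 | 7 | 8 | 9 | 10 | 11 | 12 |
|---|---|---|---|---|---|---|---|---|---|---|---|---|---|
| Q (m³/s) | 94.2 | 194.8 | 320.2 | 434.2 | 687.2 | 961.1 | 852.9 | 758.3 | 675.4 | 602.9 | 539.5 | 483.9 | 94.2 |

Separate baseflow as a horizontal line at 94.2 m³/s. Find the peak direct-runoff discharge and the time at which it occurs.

Subtracting baseflow gives direct-runoff ordinates: 0.0, 100.6, 226.0, 340.0, 593.0, 866.9, 758.7, 664.1, 581.2, 508.7, 445.3, 389.7, 0.0 m³/s.
The maximum is 866.9 m³/s, occurring at the reading for t = 5 h.

Q_p = 866.9 m³/s at t = 5 h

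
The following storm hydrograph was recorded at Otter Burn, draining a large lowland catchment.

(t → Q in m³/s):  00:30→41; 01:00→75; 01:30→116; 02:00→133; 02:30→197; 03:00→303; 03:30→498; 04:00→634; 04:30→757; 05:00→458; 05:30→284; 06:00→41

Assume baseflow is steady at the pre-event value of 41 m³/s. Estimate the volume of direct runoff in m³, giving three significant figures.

Direct-runoff ordinates (Q − Q_b): 0.0, 34.0, 75.0, 92.0, 156.0, 262.0, 457.0, 593.0, 716.0, 417.0, 243.0, 0.0 m³/s.
ΣQ_DR = 3045 m³/s.
With Δt = 0.5 h = 1800 s, V = ΣQ_DR · Δt = 3045 × 1800 = 5.48 × 10^6 m³.

V ≈ 5.48 × 10^6 m³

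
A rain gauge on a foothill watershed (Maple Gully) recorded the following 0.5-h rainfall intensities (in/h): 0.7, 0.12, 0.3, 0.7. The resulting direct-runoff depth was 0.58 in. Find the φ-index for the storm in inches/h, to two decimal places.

Only the 3 blocks with intensity above φ contribute runoff: 0.7, 0.3, 0.7 in/h.
Σ(I−φ)·Δt = d  ⇒  (0.7+0.3+0.7 − 3φ)·0.5 = 0.58
φ = (1.700 − 0.58/0.5) / 3 = 0.18 in/h.

φ ≈ 0.18 in/h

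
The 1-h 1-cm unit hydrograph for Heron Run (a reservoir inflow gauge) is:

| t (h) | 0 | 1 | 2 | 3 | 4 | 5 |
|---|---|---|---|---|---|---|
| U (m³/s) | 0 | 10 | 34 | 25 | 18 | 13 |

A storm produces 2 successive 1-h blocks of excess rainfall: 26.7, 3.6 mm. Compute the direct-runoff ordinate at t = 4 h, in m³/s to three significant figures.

By discrete convolution, Q_j = Σ (P_i / 10 mm) · U_{j−i}.
At t = 4 h (j=4): Q = (26.7/10)·18 + (3.6/10)·25 = 57.1 m³/s.

Q ≈ 57.1 m³/s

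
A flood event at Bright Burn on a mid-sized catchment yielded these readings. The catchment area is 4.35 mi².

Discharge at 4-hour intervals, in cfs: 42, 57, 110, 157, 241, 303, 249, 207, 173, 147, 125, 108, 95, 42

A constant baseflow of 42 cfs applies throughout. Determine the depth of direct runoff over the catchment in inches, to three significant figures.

Direct runoff: 0.0, 15.0, 68.0, 115.0, 199.0, 261.0, 207.0, 165.0, 131.0, 105.0, 83.0, 66.0, 53.0, 0.0 cfs; ΣQ_DR = 1468 cfs.
V = ΣQ_DR · Δt = 1468 × 14400 s = 2.114 × 10^7 ft³.
Over A = 4.35 mi², depth = V / A = 2.09 in.

d ≈ 2.09 in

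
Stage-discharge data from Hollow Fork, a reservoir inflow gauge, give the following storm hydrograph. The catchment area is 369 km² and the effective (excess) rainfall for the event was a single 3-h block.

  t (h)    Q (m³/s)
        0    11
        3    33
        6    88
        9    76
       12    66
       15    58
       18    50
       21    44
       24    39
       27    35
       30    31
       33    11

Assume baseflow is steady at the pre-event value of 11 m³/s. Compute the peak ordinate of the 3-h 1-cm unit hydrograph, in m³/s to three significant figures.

Direct runoff: 0.0, 22.0, 77.0, 65.0, 55.0, 47.0, 39.0, 33.0, 28.0, 24.0, 20.0, 0.0 m³/s; ΣQ_DR = 410.0 m³/s, peak = 77.0 m³/s.
Runoff depth d = ΣQ_DR·Δt / A = 410.0 × 10800 / (369 km²) = 12.00 mm.
The 1-cm UH is the DRH scaled by (10 mm)/d, so U_p = 77.0 × 10/12.00 = 64.2 m³/s.

U_p ≈ 64.2 m³/s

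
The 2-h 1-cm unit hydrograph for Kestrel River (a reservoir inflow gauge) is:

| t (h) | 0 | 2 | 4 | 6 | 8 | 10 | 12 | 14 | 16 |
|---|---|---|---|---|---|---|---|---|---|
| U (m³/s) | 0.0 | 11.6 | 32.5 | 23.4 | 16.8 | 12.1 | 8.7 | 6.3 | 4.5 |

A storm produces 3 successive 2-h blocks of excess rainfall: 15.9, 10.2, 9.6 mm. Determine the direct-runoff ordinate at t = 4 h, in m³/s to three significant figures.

By discrete convolution, Q_j = Σ (P_i / 10 mm) · U_{j−i}.
At t = 4 h (j=2): Q = (15.9/10)·32.5 + (10.2/10)·11.6 + (9.6/10)·0.0 = 63.5 m³/s.

Q ≈ 63.5 m³/s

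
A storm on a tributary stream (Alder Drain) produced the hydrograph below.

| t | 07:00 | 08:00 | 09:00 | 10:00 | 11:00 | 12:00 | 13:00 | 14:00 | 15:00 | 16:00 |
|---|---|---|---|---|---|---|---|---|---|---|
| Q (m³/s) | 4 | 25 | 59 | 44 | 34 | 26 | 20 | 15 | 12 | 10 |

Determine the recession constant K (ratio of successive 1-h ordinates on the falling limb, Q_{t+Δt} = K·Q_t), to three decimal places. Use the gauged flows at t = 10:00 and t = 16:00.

Using the recession-limb readings at t = 10:00 and t = 16:00: Q falls from 44 to 10 m³/s over 6 intervals.
K = (Q₂/Q₁)^(1/6) = (10/44)^(1/6) = 0.781.

K ≈ 0.781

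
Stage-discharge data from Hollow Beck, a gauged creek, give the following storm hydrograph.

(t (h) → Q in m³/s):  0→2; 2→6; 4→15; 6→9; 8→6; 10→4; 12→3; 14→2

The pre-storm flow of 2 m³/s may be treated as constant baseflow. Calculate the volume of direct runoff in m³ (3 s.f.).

Direct-runoff ordinates (Q − Q_b): 0.0, 4.0, 13.0, 7.0, 4.0, 2.0, 1.0, 0.0 m³/s.
ΣQ_DR = 31.00 m³/s.
With Δt = 2 h = 7200 s, V = ΣQ_DR · Δt = 31.00 × 7200 = 2.23 × 10^5 m³.

V ≈ 2.23 × 10^5 m³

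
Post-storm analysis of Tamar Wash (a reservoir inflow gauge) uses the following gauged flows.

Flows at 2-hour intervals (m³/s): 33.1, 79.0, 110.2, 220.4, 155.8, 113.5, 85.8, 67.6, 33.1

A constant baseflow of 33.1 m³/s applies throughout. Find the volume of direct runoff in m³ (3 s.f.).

V ≈ 4.32 × 10^6 m³

Direct-runoff ordinates (Q − Q_b): 0.0, 45.9, 77.1, 187.3, 122.7, 80.4, 52.7, 34.5, 0.0 m³/s.
ΣQ_DR = 600.6 m³/s.
With Δt = 2 h = 7200 s, V = ΣQ_DR · Δt = 600.6 × 7200 = 4.32 × 10^6 m³.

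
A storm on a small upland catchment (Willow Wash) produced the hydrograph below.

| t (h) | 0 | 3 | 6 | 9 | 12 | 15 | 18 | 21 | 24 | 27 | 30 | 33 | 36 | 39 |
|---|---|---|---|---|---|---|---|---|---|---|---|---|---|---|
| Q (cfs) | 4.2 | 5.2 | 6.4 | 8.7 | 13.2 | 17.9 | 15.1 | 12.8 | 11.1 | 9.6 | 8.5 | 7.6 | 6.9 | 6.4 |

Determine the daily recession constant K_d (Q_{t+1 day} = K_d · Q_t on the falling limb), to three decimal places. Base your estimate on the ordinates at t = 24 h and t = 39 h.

Between t = 24 h and t = 39 h the flow falls from 11.1 to 6.4 cfs over 5×3 h = 15 h.
Per-interval ratio K = (6.4/11.1)^(1/5) = 0.8957; K_d = K^(24/3) = 0.414.

K_d ≈ 0.414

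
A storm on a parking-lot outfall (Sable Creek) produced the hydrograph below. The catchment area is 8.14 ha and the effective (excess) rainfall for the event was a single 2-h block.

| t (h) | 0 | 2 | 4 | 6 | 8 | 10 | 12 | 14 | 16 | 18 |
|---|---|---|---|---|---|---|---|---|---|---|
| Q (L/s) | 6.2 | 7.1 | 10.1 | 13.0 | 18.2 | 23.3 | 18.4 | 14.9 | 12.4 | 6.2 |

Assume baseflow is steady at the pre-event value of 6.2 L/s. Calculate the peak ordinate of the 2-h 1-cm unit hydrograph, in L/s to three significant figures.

Direct runoff: 0.0, 0.9, 3.9, 6.8, 12.0, 17.1, 12.2, 8.7, 6.2, 0.0 L/s; ΣQ_DR = 67.80 L/s, peak = 17.1 L/s.
Runoff depth d = ΣQ_DR·Δt / A = 67.80 × 7200 / (8.14 ha) = 5.997 mm.
The 1-cm UH is the DRH scaled by (10 mm)/d, so U_p = 17.1 × 10/5.997 = 28.5 L/s.

U_p ≈ 28.5 L/s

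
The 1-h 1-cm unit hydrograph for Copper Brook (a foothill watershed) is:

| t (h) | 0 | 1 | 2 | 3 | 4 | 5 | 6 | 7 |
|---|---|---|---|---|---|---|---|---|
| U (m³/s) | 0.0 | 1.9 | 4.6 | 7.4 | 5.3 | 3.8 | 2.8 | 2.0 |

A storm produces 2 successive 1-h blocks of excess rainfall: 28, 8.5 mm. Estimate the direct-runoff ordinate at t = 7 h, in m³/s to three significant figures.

By discrete convolution, Q_j = Σ (P_i / 10 mm) · U_{j−i}.
At t = 7 h (j=7): Q = (28/10)·2.0 + (8.5/10)·2.8 = 7.98 m³/s.

Q ≈ 7.98 m³/s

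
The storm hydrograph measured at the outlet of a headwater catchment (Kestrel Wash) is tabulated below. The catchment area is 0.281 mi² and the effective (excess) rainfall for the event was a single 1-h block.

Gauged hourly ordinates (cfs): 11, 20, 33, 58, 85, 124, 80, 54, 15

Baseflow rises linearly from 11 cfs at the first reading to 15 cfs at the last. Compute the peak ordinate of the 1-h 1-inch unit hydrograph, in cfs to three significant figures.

U_p ≈ 55.2 cfs

Direct runoff: 0.00, 8.50, 21.00, 45.50, 72.00, 110.50, 66.00, 39.50, 0.00 cfs; ΣQ_DR = 363.0 cfs, peak = 110.50 cfs.
Runoff depth d = ΣQ_DR·Δt / A = 363.0 × 3600 / (0.281 mi²) = 2.002 in.
The 1-inch UH is the DRH scaled by (1 in)/d, so U_p = 110.50 × 1/2.002 = 55.2 cfs.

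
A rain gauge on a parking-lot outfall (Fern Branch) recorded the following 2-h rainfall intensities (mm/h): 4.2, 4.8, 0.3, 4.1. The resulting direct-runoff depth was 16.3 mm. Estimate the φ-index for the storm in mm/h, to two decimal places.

φ ≈ 1.65 mm/h

Only the 3 blocks with intensity above φ contribute runoff: 4.2, 4.8, 4.1 mm/h.
Σ(I−φ)·Δt = d  ⇒  (4.2+4.8+4.1 − 3φ)·2 = 16.3
φ = (13.10 − 16.3/2) / 3 = 1.65 mm/h.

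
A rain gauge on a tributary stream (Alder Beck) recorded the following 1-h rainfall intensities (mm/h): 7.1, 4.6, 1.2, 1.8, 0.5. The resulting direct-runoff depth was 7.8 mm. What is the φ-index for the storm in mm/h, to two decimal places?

φ ≈ 1.95 mm/h

Only the 2 blocks with intensity above φ contribute runoff: 7.1, 4.6 mm/h.
Σ(I−φ)·Δt = d  ⇒  (7.1+4.6 − 2φ)·1 = 7.8
φ = (11.70 − 7.8/1) / 2 = 1.95 mm/h.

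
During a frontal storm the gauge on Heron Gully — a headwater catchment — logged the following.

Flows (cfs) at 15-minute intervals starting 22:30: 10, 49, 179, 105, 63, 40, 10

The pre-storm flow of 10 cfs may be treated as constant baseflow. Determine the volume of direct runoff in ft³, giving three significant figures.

V ≈ 3.47 × 10^5 ft³

Direct-runoff ordinates (Q − Q_b): 0.0, 39.0, 169.0, 95.0, 53.0, 30.0, 0.0 cfs.
ΣQ_DR = 386.0 cfs.
With Δt = 0.25 h = 900 s, V = ΣQ_DR · Δt = 386.0 × 900 = 3.47 × 10^5 ft³.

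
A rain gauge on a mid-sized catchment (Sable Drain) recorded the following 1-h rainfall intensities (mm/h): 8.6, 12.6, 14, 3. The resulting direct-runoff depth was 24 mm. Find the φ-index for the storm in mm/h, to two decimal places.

Only the 3 blocks with intensity above φ contribute runoff: 8.6, 12.6, 14 mm/h.
Σ(I−φ)·Δt = d  ⇒  (8.6+12.6+14 − 3φ)·1 = 24
φ = (35.20 − 24/1) / 3 = 3.73 mm/h.

φ ≈ 3.73 mm/h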